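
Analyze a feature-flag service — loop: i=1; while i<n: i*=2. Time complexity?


Reasoning: i doubles each step so iterations are log2(n)
Complexity: O(log n)

O(log n)


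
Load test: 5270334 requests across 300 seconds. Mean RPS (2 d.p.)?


Formula: throughput = requests / seconds
throughput = 5270334 / 300
throughput = 17567.78 requests/second

17567.78 requests/second


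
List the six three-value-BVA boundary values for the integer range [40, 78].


Range: [40, 78]
Boundaries: just below min, min, min+1, max-1, max, just above max
Values: [39, 40, 41, 77, 78, 79]

[39, 40, 41, 77, 78, 79]


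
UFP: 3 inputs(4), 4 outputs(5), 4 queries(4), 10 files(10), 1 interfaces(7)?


UFP = EI*4 + EO*5 + EQ*4 + ILF*10 + EIF*7
UFP = 3*4 + 4*5 + 4*4 + 10*10 + 1*7
UFP = 12 + 20 + 16 + 100 + 7
UFP = 155

155


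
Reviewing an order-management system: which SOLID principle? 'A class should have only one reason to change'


This describes the Single Responsibility Principle (SRP)

Single Responsibility Principle (SRP)


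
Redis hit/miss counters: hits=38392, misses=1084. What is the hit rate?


Formula: hit rate = hits / (hits + misses) * 100
hit rate = 38392 / (38392 + 1084) * 100
hit rate = 38392 / 39476 * 100
hit rate = 97.25%

97.25%


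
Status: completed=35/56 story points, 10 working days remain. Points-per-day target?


Formula: Required rate = Remaining points / Days left
Remaining = 56 - 35 = 21 points
Required rate = 21 / 10 = 2.1 points/day

2.1 points/day


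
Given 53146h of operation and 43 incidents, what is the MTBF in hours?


Formula: MTBF = Total operating time / Number of failures
MTBF = 53146 / 43
MTBF = 1235.95 hours

1235.95 hours


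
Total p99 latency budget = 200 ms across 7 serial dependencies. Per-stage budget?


Formula: per_stage = total_budget / stages
per_stage = 200 / 7
per_stage = 28.57 ms

28.57 ms


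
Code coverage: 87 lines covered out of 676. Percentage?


Coverage = covered / total * 100
Coverage = 87 / 676 * 100
Coverage = 12.87%

12.87%


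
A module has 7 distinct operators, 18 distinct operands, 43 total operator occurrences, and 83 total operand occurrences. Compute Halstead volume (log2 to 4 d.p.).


Formula: V = N * log2(η), where N = N1 + N2 and η = η1 + η2
η = 7 + 18 = 25
N = 43 + 83 = 126
log2(25) ≈ 4.6439
V = 126 * 4.6439 = 585.13

585.13


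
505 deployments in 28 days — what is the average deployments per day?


Formula: deployments per day = releases / days
= 505 / 28
= 18.036 deploys/day
(equivalently, 126.25 deploys/week)

18.036 deploys/day


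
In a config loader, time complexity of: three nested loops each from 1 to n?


Reasoning: three levels of nesting over n
Complexity: O(n^3)

O(n^3)


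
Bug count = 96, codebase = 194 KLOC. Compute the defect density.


Defect density = defects / KLOC
Defect density = 96 / 194
Defect density = 0.495 defects/KLOC

0.495 defects/KLOC


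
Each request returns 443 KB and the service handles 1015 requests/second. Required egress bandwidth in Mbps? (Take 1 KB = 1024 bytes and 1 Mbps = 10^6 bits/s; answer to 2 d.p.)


Formula: Mbps = payload_bytes * RPS * 8 / 1e6
Payload per request = 443 KB = 443 * 1024 = 453632 bytes
Total bytes/sec = 453632 * 1015 = 460436480
Total bits/sec = 460436480 * 8 = 3683491840
Mbps = 3683491840 / 1e6 = 3683.49

3683.49 Mbps


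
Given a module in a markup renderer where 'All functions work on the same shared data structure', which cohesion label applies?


Reasoning: Functions share data
Type: Communicational cohesion

Communicational cohesion


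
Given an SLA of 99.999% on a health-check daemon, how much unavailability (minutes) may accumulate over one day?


Formula: allowed downtime = period * (100 - SLA) / 100
Period (day) = 1440 minutes
Unavailability fraction = (100 - 99.999) / 100
Allowed downtime = 1440 * (100 - 99.999) / 100
Allowed downtime = 0.0144 minutes

0.0144 minutes


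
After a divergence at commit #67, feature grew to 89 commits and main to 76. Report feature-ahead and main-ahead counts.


Common ancestor: commit #67
feature commits after divergence: 89 - 67 = 22
main commits after divergence: 76 - 67 = 9
feature is 22 commits ahead of main
main is 9 commits ahead of feature

feature ahead: 22, main ahead: 9


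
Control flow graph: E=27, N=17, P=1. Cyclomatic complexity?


Formula: V(G) = E - N + 2P
V(G) = 27 - 17 + 2*1
V(G) = 10 + 2
V(G) = 12

12


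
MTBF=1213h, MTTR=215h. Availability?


Availability = MTBF / (MTBF + MTTR)
Availability = 1213 / (1213 + 215)
Availability = 1213 / 1428
Availability = 84.944%

84.944%


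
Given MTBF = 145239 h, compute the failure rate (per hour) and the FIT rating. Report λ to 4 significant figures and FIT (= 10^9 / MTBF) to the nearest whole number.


Formula: λ = 1 / MTBF; FIT = λ × 1e9 = 1e9 / MTBF
λ = 1 / 145239 ≈ 6.885e-06 failures/hour
FIT = 1e9 / 145239 ≈ 6885 failures per 1e9 hours (nearest whole number)

λ = 6.885e-06 /h, FIT = 6885


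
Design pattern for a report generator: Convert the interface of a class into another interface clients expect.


This matches the Adapter pattern

Adapter


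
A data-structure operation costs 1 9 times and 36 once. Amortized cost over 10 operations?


Formula: Amortized cost = Total cost / Operations
Total cost = (9 * 1) + (1 * 36)
Total cost = 9 + 36 = 45
Amortized = 45 / 10 = 4.5

4.5


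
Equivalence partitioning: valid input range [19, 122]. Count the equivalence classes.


Valid range: [19, 122]
Class 1: x < 19 — invalid
Class 2: 19 ≤ x ≤ 122 — valid
Class 3: x > 122 — invalid
Total equivalence classes: 3

3 equivalence classes


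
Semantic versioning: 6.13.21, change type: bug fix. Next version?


Current: 6.13.21
Change category: 'bug fix' → patch bump
SemVer rule: patch bump → increment PATCH (MAJOR and MINOR unchanged)
New: 6.13.22

6.13.22


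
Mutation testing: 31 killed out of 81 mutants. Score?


Mutation score = killed / total * 100
Mutation score = 31 / 81 * 100
Mutation score = 38.27%

38.27%


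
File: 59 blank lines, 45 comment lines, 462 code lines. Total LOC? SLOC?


Total LOC = blank + comment + code
Total LOC = 59 + 45 + 462 = 566
SLOC (source only) = code = 462

Total LOC: 566, SLOC: 462


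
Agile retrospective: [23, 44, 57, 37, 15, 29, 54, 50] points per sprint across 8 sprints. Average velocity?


Formula: Avg velocity = Total points / Number of sprints
Points: [23, 44, 57, 37, 15, 29, 54, 50]
Sum = 23 + 44 + 57 + 37 + 15 + 29 + 54 + 50 = 309
Avg velocity = 309 / 8 = 38.63 points/sprint

38.63 points/sprint


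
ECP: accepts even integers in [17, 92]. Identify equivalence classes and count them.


Constraint: even integers in [17, 92]
Class 1: x < 17 — out-of-range invalid
Class 2: x in [17,92] but odd — wrong type invalid
Class 3: x in [17,92] and even — valid
Class 4: x > 92 — out-of-range invalid
Total equivalence classes: 4

4 equivalence classes


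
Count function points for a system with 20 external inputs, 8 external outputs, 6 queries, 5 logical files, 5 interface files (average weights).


UFP = EI*4 + EO*5 + EQ*4 + ILF*10 + EIF*7
UFP = 20*4 + 8*5 + 6*4 + 5*10 + 5*7
UFP = 80 + 40 + 24 + 50 + 35
UFP = 229

229


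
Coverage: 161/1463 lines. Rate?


Coverage = covered / total * 100
Coverage = 161 / 1463 * 100
Coverage = 11.0%

11.0%


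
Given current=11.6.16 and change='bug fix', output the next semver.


Current: 11.6.16
Change category: 'bug fix' → patch bump
SemVer rule: patch bump → increment PATCH (MAJOR and MINOR unchanged)
New: 11.6.17

11.6.17


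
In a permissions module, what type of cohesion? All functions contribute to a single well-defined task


Reasoning: Best: single purpose
Type: Functional cohesion

Functional cohesion


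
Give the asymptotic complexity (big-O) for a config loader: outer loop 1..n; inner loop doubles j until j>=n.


Reasoning: linear outer times logarithmic inner
Complexity: O(n log n)

O(n log n)


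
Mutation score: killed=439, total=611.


Mutation score = killed / total * 100
Mutation score = 439 / 611 * 100
Mutation score = 71.85%

71.85%


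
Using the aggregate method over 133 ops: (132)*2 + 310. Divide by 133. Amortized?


Formula: Amortized cost = Total cost / Operations
Total cost = (132 * 2) + (1 * 310)
Total cost = 264 + 310 = 574
Amortized = 574 / 133 = 4.3158

4.3158


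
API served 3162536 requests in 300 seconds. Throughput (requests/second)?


Formula: throughput = requests / seconds
throughput = 3162536 / 300
throughput = 10541.79 requests/second

10541.79 requests/second


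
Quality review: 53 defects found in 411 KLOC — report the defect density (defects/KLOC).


Defect density = defects / KLOC
Defect density = 53 / 411
Defect density = 0.129 defects/KLOC

0.129 defects/KLOC


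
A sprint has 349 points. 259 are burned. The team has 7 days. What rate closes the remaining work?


Formula: Required rate = Remaining points / Days left
Remaining = 349 - 259 = 90 points
Required rate = 90 / 7 = 12.86 points/day

12.86 points/day


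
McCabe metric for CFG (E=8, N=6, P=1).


Formula: V(G) = E - N + 2P
V(G) = 8 - 6 + 2*1
V(G) = 2 + 2
V(G) = 4

4


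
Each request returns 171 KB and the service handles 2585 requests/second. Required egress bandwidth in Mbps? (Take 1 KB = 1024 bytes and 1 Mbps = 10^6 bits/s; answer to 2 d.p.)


Formula: Mbps = payload_bytes * RPS * 8 / 1e6
Payload per request = 171 KB = 171 * 1024 = 175104 bytes
Total bytes/sec = 175104 * 2585 = 452643840
Total bits/sec = 452643840 * 8 = 3621150720
Mbps = 3621150720 / 1e6 = 3621.15

3621.15 Mbps


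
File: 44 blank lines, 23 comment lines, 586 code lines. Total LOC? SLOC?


Total LOC = blank + comment + code
Total LOC = 44 + 23 + 586 = 653
SLOC (source only) = code = 586

Total LOC: 653, SLOC: 586


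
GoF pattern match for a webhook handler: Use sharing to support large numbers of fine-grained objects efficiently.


This matches the Flyweight pattern

Flyweight


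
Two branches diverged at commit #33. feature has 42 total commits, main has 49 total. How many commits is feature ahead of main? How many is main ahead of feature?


Common ancestor: commit #33
feature commits after divergence: 42 - 33 = 9
main commits after divergence: 49 - 33 = 16
feature is 9 commits ahead of main
main is 16 commits ahead of feature

feature ahead: 9, main ahead: 16


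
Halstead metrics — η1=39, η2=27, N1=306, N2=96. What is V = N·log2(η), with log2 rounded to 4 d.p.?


Formula: V = N * log2(η), where N = N1 + N2 and η = η1 + η2
η = 39 + 27 = 66
N = 306 + 96 = 402
log2(66) ≈ 6.0444
V = 402 * 6.0444 = 2429.85

2429.85


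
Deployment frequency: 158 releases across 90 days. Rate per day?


Formula: deployments per day = releases / days
= 158 / 90
= 1.756 deploys/day
(equivalently, 12.29 deploys/week)

1.756 deploys/day


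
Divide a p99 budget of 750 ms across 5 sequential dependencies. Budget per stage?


Formula: per_stage = total_budget / stages
per_stage = 750 / 5
per_stage = 150.0 ms

150.0 ms


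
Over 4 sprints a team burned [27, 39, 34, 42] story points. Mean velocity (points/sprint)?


Formula: Avg velocity = Total points / Number of sprints
Points: [27, 39, 34, 42]
Sum = 27 + 39 + 34 + 42 = 142
Avg velocity = 142 / 4 = 35.5 points/sprint

35.5 points/sprint


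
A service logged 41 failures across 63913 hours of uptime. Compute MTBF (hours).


Formula: MTBF = Total operating time / Number of failures
MTBF = 63913 / 41
MTBF = 1558.85 hours

1558.85 hours


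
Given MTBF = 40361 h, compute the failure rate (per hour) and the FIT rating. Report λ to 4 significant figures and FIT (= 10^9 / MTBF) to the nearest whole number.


Formula: λ = 1 / MTBF; FIT = λ × 1e9 = 1e9 / MTBF
λ = 1 / 40361 ≈ 2.478e-05 failures/hour
FIT = 1e9 / 40361 ≈ 24776 failures per 1e9 hours (nearest whole number)

λ = 2.478e-05 /h, FIT = 24776


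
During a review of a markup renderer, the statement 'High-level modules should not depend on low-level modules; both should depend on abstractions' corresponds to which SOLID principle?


This describes the Dependency Inversion Principle (DIP)

Dependency Inversion Principle (DIP)


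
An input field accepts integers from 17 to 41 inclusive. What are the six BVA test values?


Range: [17, 41]
Boundaries: just below min, min, min+1, max-1, max, just above max
Values: [16, 17, 18, 40, 41, 42]

[16, 17, 18, 40, 41, 42]


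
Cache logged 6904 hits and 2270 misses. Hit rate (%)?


Formula: hit rate = hits / (hits + misses) * 100
hit rate = 6904 / (6904 + 2270) * 100
hit rate = 6904 / 9174 * 100
hit rate = 75.26%

75.26%


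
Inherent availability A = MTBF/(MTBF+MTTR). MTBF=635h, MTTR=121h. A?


Availability = MTBF / (MTBF + MTTR)
Availability = 635 / (635 + 121)
Availability = 635 / 756
Availability = 83.9947%

83.9947%


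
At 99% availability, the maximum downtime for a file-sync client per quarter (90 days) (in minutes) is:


Formula: allowed downtime = period * (100 - SLA) / 100
Period (quarter (90 days)) = 129600 minutes
Unavailability fraction = (100 - 99.0) / 100
Allowed downtime = 129600 * (100 - 99.0) / 100
Allowed downtime = 1296.0 minutes

1296.0 minutes


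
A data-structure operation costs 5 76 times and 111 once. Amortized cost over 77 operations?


Formula: Amortized cost = Total cost / Operations
Total cost = (76 * 5) + (1 * 111)
Total cost = 380 + 111 = 491
Amortized = 491 / 77 = 6.3766

6.3766


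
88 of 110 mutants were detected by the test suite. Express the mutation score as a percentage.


Mutation score = killed / total * 100
Mutation score = 88 / 110 * 100
Mutation score = 80.0%

80.0%


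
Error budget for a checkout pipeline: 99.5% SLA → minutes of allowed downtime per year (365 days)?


Formula: allowed downtime = period * (100 - SLA) / 100
Period (year (365 days)) = 525600 minutes
Unavailability fraction = (100 - 99.5) / 100
Allowed downtime = 525600 * (100 - 99.5) / 100
Allowed downtime = 2628.0 minutes

2628.0 minutes


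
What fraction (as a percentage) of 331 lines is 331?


Coverage = covered / total * 100
Coverage = 331 / 331 * 100
Coverage = 100.0%

100.0%


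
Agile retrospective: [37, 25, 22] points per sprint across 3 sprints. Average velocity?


Formula: Avg velocity = Total points / Number of sprints
Points: [37, 25, 22]
Sum = 37 + 25 + 22 = 84
Avg velocity = 84 / 3 = 28.0 points/sprint

28.0 points/sprint


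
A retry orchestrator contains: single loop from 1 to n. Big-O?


Reasoning: one pass through n items
Complexity: O(n)

O(n)


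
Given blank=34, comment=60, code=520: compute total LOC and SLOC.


Total LOC = blank + comment + code
Total LOC = 34 + 60 + 520 = 614
SLOC (source only) = code = 520

Total LOC: 614, SLOC: 520


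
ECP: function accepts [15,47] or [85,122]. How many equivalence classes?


Valid ranges: [15,47] and [85,122]
Class 1: x < 15 — invalid
Class 2: 15 ≤ x ≤ 47 — valid
Class 3: 47 < x < 85 — invalid (gap between ranges)
Class 4: 85 ≤ x ≤ 122 — valid
Class 5: x > 122 — invalid
Total equivalence classes: 5

5 equivalence classes


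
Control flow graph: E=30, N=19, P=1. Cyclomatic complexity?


Formula: V(G) = E - N + 2P
V(G) = 30 - 19 + 2*1
V(G) = 11 + 2
V(G) = 13

13


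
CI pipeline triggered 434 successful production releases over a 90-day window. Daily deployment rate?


Formula: deployments per day = releases / days
= 434 / 90
= 4.822 deploys/day
(equivalently, 33.76 deploys/week)

4.822 deploys/day


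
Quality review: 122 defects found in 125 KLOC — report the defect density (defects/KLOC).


Defect density = defects / KLOC
Defect density = 122 / 125
Defect density = 0.976 defects/KLOC

0.976 defects/KLOC


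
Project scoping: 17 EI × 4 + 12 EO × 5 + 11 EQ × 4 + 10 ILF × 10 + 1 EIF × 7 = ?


UFP = EI*4 + EO*5 + EQ*4 + ILF*10 + EIF*7
UFP = 17*4 + 12*5 + 11*4 + 10*10 + 1*7
UFP = 68 + 60 + 44 + 100 + 7
UFP = 279

279


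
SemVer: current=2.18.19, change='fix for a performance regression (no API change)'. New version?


Current: 2.18.19
Change category: 'fix for a performance regression (no API change)' → patch bump
SemVer rule: patch bump → increment PATCH (MAJOR and MINOR unchanged)
New: 2.18.20

2.18.20


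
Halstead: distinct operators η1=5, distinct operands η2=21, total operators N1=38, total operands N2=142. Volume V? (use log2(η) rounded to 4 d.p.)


Formula: V = N * log2(η), where N = N1 + N2 and η = η1 + η2
η = 5 + 21 = 26
N = 38 + 142 = 180
log2(26) ≈ 4.7004
V = 180 * 4.7004 = 846.07

846.07


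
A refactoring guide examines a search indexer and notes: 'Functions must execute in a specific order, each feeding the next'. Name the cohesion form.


Reasoning: Output of one is input to next
Type: Sequential cohesion

Sequential cohesion


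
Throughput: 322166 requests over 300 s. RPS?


Formula: throughput = requests / seconds
throughput = 322166 / 300
throughput = 1073.89 requests/second

1073.89 requests/second


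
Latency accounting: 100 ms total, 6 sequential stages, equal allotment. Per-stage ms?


Formula: per_stage = total_budget / stages
per_stage = 100 / 6
per_stage = 16.67 ms

16.67 ms


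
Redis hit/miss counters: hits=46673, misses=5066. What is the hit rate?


Formula: hit rate = hits / (hits + misses) * 100
hit rate = 46673 / (46673 + 5066) * 100
hit rate = 46673 / 51739 * 100
hit rate = 90.21%

90.21%


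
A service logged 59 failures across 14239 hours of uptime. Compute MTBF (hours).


Formula: MTBF = Total operating time / Number of failures
MTBF = 14239 / 59
MTBF = 241.34 hours

241.34 hours


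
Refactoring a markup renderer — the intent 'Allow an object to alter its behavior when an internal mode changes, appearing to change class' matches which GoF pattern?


This matches the State pattern

State


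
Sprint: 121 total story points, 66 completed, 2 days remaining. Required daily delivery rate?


Formula: Required rate = Remaining points / Days left
Remaining = 121 - 66 = 55 points
Required rate = 55 / 2 = 27.5 points/day

27.5 points/day


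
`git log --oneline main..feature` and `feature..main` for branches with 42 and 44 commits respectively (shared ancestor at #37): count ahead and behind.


Common ancestor: commit #37
feature commits after divergence: 42 - 37 = 5
main commits after divergence: 44 - 37 = 7
feature is 5 commits ahead of main
main is 7 commits ahead of feature

feature ahead: 5, main ahead: 7


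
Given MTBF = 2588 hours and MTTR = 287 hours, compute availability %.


Availability = MTBF / (MTBF + MTTR)
Availability = 2588 / (2588 + 287)
Availability = 2588 / 2875
Availability = 90.0174%

90.0174%


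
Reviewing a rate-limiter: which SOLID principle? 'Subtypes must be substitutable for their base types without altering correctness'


This describes the Liskov Substitution Principle (LSP)

Liskov Substitution Principle (LSP)


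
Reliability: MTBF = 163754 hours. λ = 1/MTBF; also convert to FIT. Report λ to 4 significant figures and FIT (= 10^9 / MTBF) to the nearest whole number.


Formula: λ = 1 / MTBF; FIT = λ × 1e9 = 1e9 / MTBF
λ = 1 / 163754 ≈ 6.107e-06 failures/hour
FIT = 1e9 / 163754 ≈ 6107 failures per 1e9 hours (nearest whole number)

λ = 6.107e-06 /h, FIT = 6107


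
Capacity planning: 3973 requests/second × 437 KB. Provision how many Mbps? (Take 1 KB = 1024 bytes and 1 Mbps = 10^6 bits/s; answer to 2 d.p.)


Formula: Mbps = payload_bytes * RPS * 8 / 1e6
Payload per request = 437 KB = 437 * 1024 = 447488 bytes
Total bytes/sec = 447488 * 3973 = 1777869824
Total bits/sec = 1777869824 * 8 = 14222958592
Mbps = 14222958592 / 1e6 = 14222.96

14222.96 Mbps


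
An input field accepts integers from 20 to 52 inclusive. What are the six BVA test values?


Range: [20, 52]
Boundaries: just below min, min, min+1, max-1, max, just above max
Values: [19, 20, 21, 51, 52, 53]

[19, 20, 21, 51, 52, 53]


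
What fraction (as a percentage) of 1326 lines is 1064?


Coverage = covered / total * 100
Coverage = 1064 / 1326 * 100
Coverage = 80.24%

80.24%


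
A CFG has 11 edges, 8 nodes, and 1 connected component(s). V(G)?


Formula: V(G) = E - N + 2P
V(G) = 11 - 8 + 2*1
V(G) = 3 + 2
V(G) = 5

5


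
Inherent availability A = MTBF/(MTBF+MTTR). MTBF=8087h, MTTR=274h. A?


Availability = MTBF / (MTBF + MTTR)
Availability = 8087 / (8087 + 274)
Availability = 8087 / 8361
Availability = 96.7229%

96.7229%


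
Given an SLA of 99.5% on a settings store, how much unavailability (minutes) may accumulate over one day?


Formula: allowed downtime = period * (100 - SLA) / 100
Period (day) = 1440 minutes
Unavailability fraction = (100 - 99.5) / 100
Allowed downtime = 1440 * (100 - 99.5) / 100
Allowed downtime = 7.2 minutes

7.2 minutes


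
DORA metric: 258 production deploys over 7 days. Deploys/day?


Formula: deployments per day = releases / days
= 258 / 7
= 36.857 deploys/day
(equivalently, 258.0 deploys/week)

36.857 deploys/day


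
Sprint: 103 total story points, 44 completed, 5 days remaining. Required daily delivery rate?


Formula: Required rate = Remaining points / Days left
Remaining = 103 - 44 = 59 points
Required rate = 59 / 5 = 11.8 points/day

11.8 points/day


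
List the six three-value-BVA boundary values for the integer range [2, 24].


Range: [2, 24]
Boundaries: just below min, min, min+1, max-1, max, just above max
Values: [1, 2, 3, 23, 24, 25]

[1, 2, 3, 23, 24, 25]


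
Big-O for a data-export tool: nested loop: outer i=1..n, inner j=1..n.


Reasoning: n iterations times n iterations
Complexity: O(n^2)

O(n^2)


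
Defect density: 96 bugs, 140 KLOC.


Defect density = defects / KLOC
Defect density = 96 / 140
Defect density = 0.686 defects/KLOC

0.686 defects/KLOC


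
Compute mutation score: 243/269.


Mutation score = killed / total * 100
Mutation score = 243 / 269 * 100
Mutation score = 90.33%

90.33%


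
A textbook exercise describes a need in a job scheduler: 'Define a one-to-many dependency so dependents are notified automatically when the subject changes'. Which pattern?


This matches the Observer pattern

Observer


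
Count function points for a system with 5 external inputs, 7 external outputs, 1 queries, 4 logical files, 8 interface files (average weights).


UFP = EI*4 + EO*5 + EQ*4 + ILF*10 + EIF*7
UFP = 5*4 + 7*5 + 1*4 + 4*10 + 8*7
UFP = 20 + 35 + 4 + 40 + 56
UFP = 155

155


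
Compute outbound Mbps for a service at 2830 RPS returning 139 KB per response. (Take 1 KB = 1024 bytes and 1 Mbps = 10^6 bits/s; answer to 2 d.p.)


Formula: Mbps = payload_bytes * RPS * 8 / 1e6
Payload per request = 139 KB = 139 * 1024 = 142336 bytes
Total bytes/sec = 142336 * 2830 = 402810880
Total bits/sec = 402810880 * 8 = 3222487040
Mbps = 3222487040 / 1e6 = 3222.49

3222.49 Mbps


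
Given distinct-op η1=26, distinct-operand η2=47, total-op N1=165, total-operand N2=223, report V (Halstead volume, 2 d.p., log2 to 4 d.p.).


Formula: V = N * log2(η), where N = N1 + N2 and η = η1 + η2
η = 26 + 47 = 73
N = 165 + 223 = 388
log2(73) ≈ 6.1898
V = 388 * 6.1898 = 2401.64

2401.64


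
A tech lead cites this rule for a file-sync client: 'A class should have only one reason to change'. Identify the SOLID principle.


This describes the Single Responsibility Principle (SRP)

Single Responsibility Principle (SRP)


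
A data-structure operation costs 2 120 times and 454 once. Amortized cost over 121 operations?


Formula: Amortized cost = Total cost / Operations
Total cost = (120 * 2) + (1 * 454)
Total cost = 240 + 454 = 694
Amortized = 694 / 121 = 5.7355

5.7355


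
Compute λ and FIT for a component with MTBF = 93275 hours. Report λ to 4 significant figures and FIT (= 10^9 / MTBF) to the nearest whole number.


Formula: λ = 1 / MTBF; FIT = λ × 1e9 = 1e9 / MTBF
λ = 1 / 93275 ≈ 1.072e-05 failures/hour
FIT = 1e9 / 93275 ≈ 10721 failures per 1e9 hours (nearest whole number)

λ = 1.072e-05 /h, FIT = 10721


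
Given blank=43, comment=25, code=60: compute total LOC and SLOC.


Total LOC = blank + comment + code
Total LOC = 43 + 25 + 60 = 128
SLOC (source only) = code = 60

Total LOC: 128, SLOC: 60


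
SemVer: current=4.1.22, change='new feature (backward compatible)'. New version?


Current: 4.1.22
Change category: 'new feature (backward compatible)' → minor bump
SemVer rule: minor bump → increment MINOR, reset PATCH to 0 (MAJOR unchanged)
New: 4.2.0

4.2.0


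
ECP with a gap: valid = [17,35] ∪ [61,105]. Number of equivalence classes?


Valid ranges: [17,35] and [61,105]
Class 1: x < 17 — invalid
Class 2: 17 ≤ x ≤ 35 — valid
Class 3: 35 < x < 61 — invalid (gap between ranges)
Class 4: 61 ≤ x ≤ 105 — valid
Class 5: x > 105 — invalid
Total equivalence classes: 5

5 equivalence classes


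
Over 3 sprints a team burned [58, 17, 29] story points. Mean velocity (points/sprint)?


Formula: Avg velocity = Total points / Number of sprints
Points: [58, 17, 29]
Sum = 58 + 17 + 29 = 104
Avg velocity = 104 / 3 = 34.67 points/sprint

34.67 points/sprint


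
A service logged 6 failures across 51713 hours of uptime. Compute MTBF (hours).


Formula: MTBF = Total operating time / Number of failures
MTBF = 51713 / 6
MTBF = 8618.83 hours

8618.83 hours


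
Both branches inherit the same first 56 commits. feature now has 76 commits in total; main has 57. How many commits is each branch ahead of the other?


Common ancestor: commit #56
feature commits after divergence: 76 - 56 = 20
main commits after divergence: 57 - 56 = 1
feature is 20 commits ahead of main
main is 1 commits ahead of feature

feature ahead: 20, main ahead: 1


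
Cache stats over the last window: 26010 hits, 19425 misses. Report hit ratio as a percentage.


Formula: hit rate = hits / (hits + misses) * 100
hit rate = 26010 / (26010 + 19425) * 100
hit rate = 26010 / 45435 * 100
hit rate = 57.25%

57.25%


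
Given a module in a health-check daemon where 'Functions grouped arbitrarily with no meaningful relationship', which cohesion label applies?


Reasoning: Worst: random grouping
Type: Coincidental cohesion

Coincidental cohesion


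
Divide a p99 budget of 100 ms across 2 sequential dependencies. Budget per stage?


Formula: per_stage = total_budget / stages
per_stage = 100 / 2
per_stage = 50.0 ms

50.0 ms


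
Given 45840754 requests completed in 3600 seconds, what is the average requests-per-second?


Formula: throughput = requests / seconds
throughput = 45840754 / 3600
throughput = 12733.54 requests/second

12733.54 requests/second


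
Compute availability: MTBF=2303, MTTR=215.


Availability = MTBF / (MTBF + MTTR)
Availability = 2303 / (2303 + 215)
Availability = 2303 / 2518
Availability = 91.4615%

91.4615%


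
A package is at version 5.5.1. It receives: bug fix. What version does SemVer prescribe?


Current: 5.5.1
Change category: 'bug fix' → patch bump
SemVer rule: patch bump → increment PATCH (MAJOR and MINOR unchanged)
New: 5.5.2

5.5.2


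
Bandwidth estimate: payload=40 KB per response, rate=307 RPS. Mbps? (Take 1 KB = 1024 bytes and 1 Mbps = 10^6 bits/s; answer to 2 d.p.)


Formula: Mbps = payload_bytes * RPS * 8 / 1e6
Payload per request = 40 KB = 40 * 1024 = 40960 bytes
Total bytes/sec = 40960 * 307 = 12574720
Total bits/sec = 12574720 * 8 = 100597760
Mbps = 100597760 / 1e6 = 100.6

100.6 Mbps


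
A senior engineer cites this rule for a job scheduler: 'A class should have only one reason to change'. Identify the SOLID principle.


This describes the Single Responsibility Principle (SRP)

Single Responsibility Principle (SRP)


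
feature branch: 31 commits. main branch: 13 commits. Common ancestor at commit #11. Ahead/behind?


Common ancestor: commit #11
feature commits after divergence: 31 - 11 = 20
main commits after divergence: 13 - 11 = 2
feature is 20 commits ahead of main
main is 2 commits ahead of feature

feature ahead: 20, main ahead: 2


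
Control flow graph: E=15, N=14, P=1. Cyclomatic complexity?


Formula: V(G) = E - N + 2P
V(G) = 15 - 14 + 2*1
V(G) = 1 + 2
V(G) = 3

3


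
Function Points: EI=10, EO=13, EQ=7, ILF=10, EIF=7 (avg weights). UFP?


UFP = EI*4 + EO*5 + EQ*4 + ILF*10 + EIF*7
UFP = 10*4 + 13*5 + 7*4 + 10*10 + 7*7
UFP = 40 + 65 + 28 + 100 + 49
UFP = 282

282


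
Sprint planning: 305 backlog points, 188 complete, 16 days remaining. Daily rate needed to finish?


Formula: Required rate = Remaining points / Days left
Remaining = 305 - 188 = 117 points
Required rate = 117 / 16 = 7.31 points/day

7.31 points/day


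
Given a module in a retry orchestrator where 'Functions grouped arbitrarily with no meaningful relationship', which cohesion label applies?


Reasoning: Worst: random grouping
Type: Coincidental cohesion

Coincidental cohesion


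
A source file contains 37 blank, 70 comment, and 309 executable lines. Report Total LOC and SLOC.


Total LOC = blank + comment + code
Total LOC = 37 + 70 + 309 = 416
SLOC (source only) = code = 309

Total LOC: 416, SLOC: 309


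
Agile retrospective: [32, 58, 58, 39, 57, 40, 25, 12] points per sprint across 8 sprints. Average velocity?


Formula: Avg velocity = Total points / Number of sprints
Points: [32, 58, 58, 39, 57, 40, 25, 12]
Sum = 32 + 58 + 58 + 39 + 57 + 40 + 25 + 12 = 321
Avg velocity = 321 / 8 = 40.13 points/sprint

40.13 points/sprint


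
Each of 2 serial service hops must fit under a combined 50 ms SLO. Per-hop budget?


Formula: per_stage = total_budget / stages
per_stage = 50 / 2
per_stage = 25.0 ms

25.0 ms


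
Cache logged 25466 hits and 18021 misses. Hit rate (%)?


Formula: hit rate = hits / (hits + misses) * 100
hit rate = 25466 / (25466 + 18021) * 100
hit rate = 25466 / 43487 * 100
hit rate = 58.56%

58.56%


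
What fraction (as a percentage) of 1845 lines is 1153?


Coverage = covered / total * 100
Coverage = 1153 / 1845 * 100
Coverage = 62.49%

62.49%


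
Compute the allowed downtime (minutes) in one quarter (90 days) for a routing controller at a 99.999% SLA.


Formula: allowed downtime = period * (100 - SLA) / 100
Period (quarter (90 days)) = 129600 minutes
Unavailability fraction = (100 - 99.999) / 100
Allowed downtime = 129600 * (100 - 99.999) / 100
Allowed downtime = 1.296 minutes

1.296 minutes


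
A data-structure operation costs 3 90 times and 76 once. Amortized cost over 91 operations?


Formula: Amortized cost = Total cost / Operations
Total cost = (90 * 3) + (1 * 76)
Total cost = 270 + 76 = 346
Amortized = 346 / 91 = 3.8022

3.8022


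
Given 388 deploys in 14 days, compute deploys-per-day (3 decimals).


Formula: deployments per day = releases / days
= 388 / 14
= 27.714 deploys/day
(equivalently, 194.0 deploys/week)

27.714 deploys/day


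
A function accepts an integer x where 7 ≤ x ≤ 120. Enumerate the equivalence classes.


Valid range: [7, 120]
Class 1: x < 7 — invalid
Class 2: 7 ≤ x ≤ 120 — valid
Class 3: x > 120 — invalid
Total equivalence classes: 3

3 equivalence classes


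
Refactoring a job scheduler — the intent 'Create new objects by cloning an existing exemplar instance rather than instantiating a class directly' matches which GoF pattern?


This matches the Prototype pattern

Prototype


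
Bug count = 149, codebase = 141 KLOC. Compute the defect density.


Defect density = defects / KLOC
Defect density = 149 / 141
Defect density = 1.057 defects/KLOC

1.057 defects/KLOC


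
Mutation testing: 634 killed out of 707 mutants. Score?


Mutation score = killed / total * 100
Mutation score = 634 / 707 * 100
Mutation score = 89.67%

89.67%


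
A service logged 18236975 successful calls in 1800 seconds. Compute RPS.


Formula: throughput = requests / seconds
throughput = 18236975 / 1800
throughput = 10131.65 requests/second

10131.65 requests/second


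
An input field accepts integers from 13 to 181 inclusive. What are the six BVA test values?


Range: [13, 181]
Boundaries: just below min, min, min+1, max-1, max, just above max
Values: [12, 13, 14, 180, 181, 182]

[12, 13, 14, 180, 181, 182]


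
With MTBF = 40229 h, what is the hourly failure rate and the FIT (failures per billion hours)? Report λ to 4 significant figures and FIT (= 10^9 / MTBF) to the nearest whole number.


Formula: λ = 1 / MTBF; FIT = λ × 1e9 = 1e9 / MTBF
λ = 1 / 40229 ≈ 2.486e-05 failures/hour
FIT = 1e9 / 40229 ≈ 24858 failures per 1e9 hours (nearest whole number)

λ = 2.486e-05 /h, FIT = 24858


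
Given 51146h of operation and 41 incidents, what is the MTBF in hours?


Formula: MTBF = Total operating time / Number of failures
MTBF = 51146 / 41
MTBF = 1247.46 hours

1247.46 hours


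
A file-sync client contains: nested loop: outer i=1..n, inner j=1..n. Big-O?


Reasoning: n iterations times n iterations
Complexity: O(n^2)

O(n^2)


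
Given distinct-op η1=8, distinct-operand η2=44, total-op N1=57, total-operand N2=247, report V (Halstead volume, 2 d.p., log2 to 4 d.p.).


Formula: V = N * log2(η), where N = N1 + N2 and η = η1 + η2
η = 8 + 44 = 52
N = 57 + 247 = 304
log2(52) ≈ 5.7004
V = 304 * 5.7004 = 1732.92

1732.92


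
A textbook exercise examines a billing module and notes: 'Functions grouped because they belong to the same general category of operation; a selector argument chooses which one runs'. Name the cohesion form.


Reasoning: Grouped by category of activity, not by data or sequence
Type: Logical cohesion

Logical cohesion


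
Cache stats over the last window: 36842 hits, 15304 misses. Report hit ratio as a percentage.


Formula: hit rate = hits / (hits + misses) * 100
hit rate = 36842 / (36842 + 15304) * 100
hit rate = 36842 / 52146 * 100
hit rate = 70.65%

70.65%


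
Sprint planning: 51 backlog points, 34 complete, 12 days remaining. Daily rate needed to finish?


Formula: Required rate = Remaining points / Days left
Remaining = 51 - 34 = 17 points
Required rate = 17 / 12 = 1.42 points/day

1.42 points/day


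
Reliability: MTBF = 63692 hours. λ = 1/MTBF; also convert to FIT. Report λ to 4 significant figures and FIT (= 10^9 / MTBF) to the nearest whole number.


Formula: λ = 1 / MTBF; FIT = λ × 1e9 = 1e9 / MTBF
λ = 1 / 63692 ≈ 1.570e-05 failures/hour
FIT = 1e9 / 63692 ≈ 15701 failures per 1e9 hours (nearest whole number)

λ = 1.570e-05 /h, FIT = 15701


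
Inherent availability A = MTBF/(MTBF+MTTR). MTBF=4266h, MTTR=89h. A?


Availability = MTBF / (MTBF + MTTR)
Availability = 4266 / (4266 + 89)
Availability = 4266 / 4355
Availability = 97.9564%

97.9564%


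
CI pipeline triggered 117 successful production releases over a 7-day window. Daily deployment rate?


Formula: deployments per day = releases / days
= 117 / 7
= 16.714 deploys/day
(equivalently, 117.0 deploys/week)

16.714 deploys/day


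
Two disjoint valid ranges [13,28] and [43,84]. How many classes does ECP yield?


Valid ranges: [13,28] and [43,84]
Class 1: x < 13 — invalid
Class 2: 13 ≤ x ≤ 28 — valid
Class 3: 28 < x < 43 — invalid (gap between ranges)
Class 4: 43 ≤ x ≤ 84 — valid
Class 5: x > 84 — invalid
Total equivalence classes: 5

5 equivalence classes


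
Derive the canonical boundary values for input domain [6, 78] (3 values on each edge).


Range: [6, 78]
Boundaries: just below min, min, min+1, max-1, max, just above max
Values: [5, 6, 7, 77, 78, 79]

[5, 6, 7, 77, 78, 79]


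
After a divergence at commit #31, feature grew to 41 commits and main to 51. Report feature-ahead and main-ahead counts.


Common ancestor: commit #31
feature commits after divergence: 41 - 31 = 10
main commits after divergence: 51 - 31 = 20
feature is 10 commits ahead of main
main is 20 commits ahead of feature

feature ahead: 10, main ahead: 20


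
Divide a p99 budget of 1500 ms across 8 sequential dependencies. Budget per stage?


Formula: per_stage = total_budget / stages
per_stage = 1500 / 8
per_stage = 187.5 ms

187.5 ms


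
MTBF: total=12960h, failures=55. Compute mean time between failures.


Formula: MTBF = Total operating time / Number of failures
MTBF = 12960 / 55
MTBF = 235.64 hours

235.64 hours


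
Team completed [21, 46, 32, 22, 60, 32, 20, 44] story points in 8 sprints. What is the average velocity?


Formula: Avg velocity = Total points / Number of sprints
Points: [21, 46, 32, 22, 60, 32, 20, 44]
Sum = 21 + 46 + 32 + 22 + 60 + 32 + 20 + 44 = 277
Avg velocity = 277 / 8 = 34.63 points/sprint

34.63 points/sprint


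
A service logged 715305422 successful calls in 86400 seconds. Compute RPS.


Formula: throughput = requests / seconds
throughput = 715305422 / 86400
throughput = 8279.0 requests/second

8279.0 requests/second


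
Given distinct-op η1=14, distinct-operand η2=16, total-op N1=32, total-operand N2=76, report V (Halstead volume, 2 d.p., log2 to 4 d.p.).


Formula: V = N * log2(η), where N = N1 + N2 and η = η1 + η2
η = 14 + 16 = 30
N = 32 + 76 = 108
log2(30) ≈ 4.9069
V = 108 * 4.9069 = 529.95

529.95


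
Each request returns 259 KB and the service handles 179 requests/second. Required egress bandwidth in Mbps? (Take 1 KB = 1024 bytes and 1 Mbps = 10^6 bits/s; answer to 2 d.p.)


Formula: Mbps = payload_bytes * RPS * 8 / 1e6
Payload per request = 259 KB = 259 * 1024 = 265216 bytes
Total bytes/sec = 265216 * 179 = 47473664
Total bits/sec = 47473664 * 8 = 379789312
Mbps = 379789312 / 1e6 = 379.79

379.79 Mbps


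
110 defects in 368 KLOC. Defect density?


Defect density = defects / KLOC
Defect density = 110 / 368
Defect density = 0.299 defects/KLOC

0.299 defects/KLOC


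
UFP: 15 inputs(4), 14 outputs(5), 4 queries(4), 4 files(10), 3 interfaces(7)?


UFP = EI*4 + EO*5 + EQ*4 + ILF*10 + EIF*7
UFP = 15*4 + 14*5 + 4*4 + 4*10 + 3*7
UFP = 60 + 70 + 16 + 40 + 21
UFP = 207

207


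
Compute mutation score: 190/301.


Mutation score = killed / total * 100
Mutation score = 190 / 301 * 100
Mutation score = 63.12%

63.12%


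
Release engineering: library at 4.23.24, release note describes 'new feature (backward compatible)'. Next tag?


Current: 4.23.24
Change category: 'new feature (backward compatible)' → minor bump
SemVer rule: minor bump → increment MINOR, reset PATCH to 0 (MAJOR unchanged)
New: 4.24.0

4.24.0


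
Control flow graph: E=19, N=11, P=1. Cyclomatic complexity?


Formula: V(G) = E - N + 2P
V(G) = 19 - 11 + 2*1
V(G) = 8 + 2
V(G) = 10

10


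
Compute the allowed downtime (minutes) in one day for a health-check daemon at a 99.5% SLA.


Formula: allowed downtime = period * (100 - SLA) / 100
Period (day) = 1440 minutes
Unavailability fraction = (100 - 99.5) / 100
Allowed downtime = 1440 * (100 - 99.5) / 100
Allowed downtime = 7.2 minutes

7.2 minutes


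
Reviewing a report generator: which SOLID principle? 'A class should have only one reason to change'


This describes the Single Responsibility Principle (SRP)

Single Responsibility Principle (SRP)


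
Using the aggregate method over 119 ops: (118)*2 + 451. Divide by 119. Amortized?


Formula: Amortized cost = Total cost / Operations
Total cost = (118 * 2) + (1 * 451)
Total cost = 236 + 451 = 687
Amortized = 687 / 119 = 5.7731

5.7731


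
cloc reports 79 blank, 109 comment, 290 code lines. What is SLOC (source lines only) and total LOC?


Total LOC = blank + comment + code
Total LOC = 79 + 109 + 290 = 478
SLOC (source only) = code = 290

Total LOC: 478, SLOC: 290


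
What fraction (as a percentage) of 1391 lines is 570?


Coverage = covered / total * 100
Coverage = 570 / 1391 * 100
Coverage = 40.98%

40.98%
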